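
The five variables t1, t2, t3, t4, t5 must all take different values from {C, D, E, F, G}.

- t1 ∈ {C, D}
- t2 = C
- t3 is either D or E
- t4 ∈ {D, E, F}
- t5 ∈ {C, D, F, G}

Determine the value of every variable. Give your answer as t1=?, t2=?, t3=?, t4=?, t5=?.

t1=D, t2=C, t3=E, t4=F, t5=G

t2 has just one choice, so t2 = C. So t1, t5 can't be C.
t1's domain is down to {D}, so t1 = D. Strike D from t3, t4, t5.
t3 has just one choice, so t3 = E. Strike E from t4.
t4 must be F (only option left). Remove F from t5.
t5's domain is down to {G}, so t5 = G.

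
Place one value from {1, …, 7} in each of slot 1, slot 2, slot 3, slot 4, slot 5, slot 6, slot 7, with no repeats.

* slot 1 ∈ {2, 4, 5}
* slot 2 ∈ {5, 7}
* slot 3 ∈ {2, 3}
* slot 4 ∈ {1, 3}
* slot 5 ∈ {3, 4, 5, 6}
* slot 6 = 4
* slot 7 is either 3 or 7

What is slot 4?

slot 6 has just one choice, so slot 6 = 4. Eliminate 4 elsewhere: slot 1, slot 5.
Among the 6 still-open variables, 1 fits only slot 4 (and all 6 values in {1, 2, 3, 5, 6, 7} must be used), so slot 4 = 1.

1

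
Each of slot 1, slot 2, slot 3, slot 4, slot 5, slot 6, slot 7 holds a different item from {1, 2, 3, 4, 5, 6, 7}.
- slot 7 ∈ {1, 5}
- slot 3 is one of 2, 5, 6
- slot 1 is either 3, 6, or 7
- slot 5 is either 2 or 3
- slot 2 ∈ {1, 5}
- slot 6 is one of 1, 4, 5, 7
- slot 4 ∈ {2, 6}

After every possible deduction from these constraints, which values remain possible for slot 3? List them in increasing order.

Among the 7 variables, 4 fits only slot 6 (and all 7 values in {1, 2, 3, 4, 5, 6, 7} must be used), so slot 6 = 4.
Among the 6 still-open variables, 7 fits only slot 1 (and all 6 values in {1, 2, 3, 5, 6, 7} must be used), so slot 1 = 7.
Among the 5 still-open variables, 3 fits only slot 5 (and all 5 values in {1, 2, 3, 5, 6} must be used), so slot 5 = 3.
slot 2 and slot 7 between them cover only {1, 5} — a naked pair. Remove those values from slot 3.
No further eliminations apply; slot 3 can still be any of 2, 6.

2, 6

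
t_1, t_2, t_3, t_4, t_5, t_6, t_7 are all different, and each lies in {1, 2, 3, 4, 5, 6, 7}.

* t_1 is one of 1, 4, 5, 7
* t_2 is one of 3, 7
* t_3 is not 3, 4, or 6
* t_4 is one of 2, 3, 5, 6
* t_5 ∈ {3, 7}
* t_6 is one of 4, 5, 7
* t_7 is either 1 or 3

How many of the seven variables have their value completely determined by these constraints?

3

The 7 variables together cover exactly {1, 2, 3, 4, 5, 6, 7} — 7 values for 7 variables — and 6 appears only in t_4's list, so t_4 = 6.
The 6 still-open variables together cover exactly {1, 2, 3, 4, 5, 7} — 6 values for 6 variables — and 2 appears only in t_3's list, so t_3 = 2.
The 2 variables t_2 and t_5 are confined to {3, 7}, which locks those values in; drop them from t_1, t_6, t_7.
t_7 must be 1 (only option left). So t_1 can't be 1.
Determined: t_3=2, t_4=6, t_7=1. The other variables each still have more than one consistent value. That makes 3.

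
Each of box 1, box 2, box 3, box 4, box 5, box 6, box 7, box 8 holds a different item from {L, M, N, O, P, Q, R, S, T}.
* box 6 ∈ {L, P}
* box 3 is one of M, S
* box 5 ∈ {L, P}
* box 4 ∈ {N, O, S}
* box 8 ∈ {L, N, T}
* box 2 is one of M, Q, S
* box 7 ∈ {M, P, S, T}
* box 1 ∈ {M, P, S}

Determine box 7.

The 8 variables together cover exactly {L, M, N, O, P, Q, S, T} — 8 values for 8 variables — and O appears only in box 4's list, so box 4 = O.
Among the 7 still-open variables, N fits only box 8 (and all 7 values in {L, M, N, P, Q, S, T} must be used), so box 8 = N.
The 6 still-open variables draw from only 6 values {L, M, P, Q, S, T}, so each is used; only box 2 can be Q, hence box 2 = Q.
The 5 still-open variables together cover exactly {L, M, P, S, T} — 5 values for 5 variables — and T appears only in box 7's list, so box 7 = T.

T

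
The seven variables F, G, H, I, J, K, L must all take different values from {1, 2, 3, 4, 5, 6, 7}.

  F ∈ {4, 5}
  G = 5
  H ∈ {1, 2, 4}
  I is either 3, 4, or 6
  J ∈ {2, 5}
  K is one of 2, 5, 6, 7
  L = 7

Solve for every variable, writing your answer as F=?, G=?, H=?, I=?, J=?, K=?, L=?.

G must be 5 (only option left). Remove 5 from F, J, K.
J has just one choice, so J = 2. Remove 2 from H, K.
L's domain is down to {7}, so L = 7. Remove 7 from K.
F must be 4 (only option left). Eliminate 4 elsewhere: H, I.
That leaves H = 1.
K has just one choice, so K = 6. Strike 6 from I.
I has just one choice, so I = 3.

F=4, G=5, H=1, I=3, J=2, K=6, L=7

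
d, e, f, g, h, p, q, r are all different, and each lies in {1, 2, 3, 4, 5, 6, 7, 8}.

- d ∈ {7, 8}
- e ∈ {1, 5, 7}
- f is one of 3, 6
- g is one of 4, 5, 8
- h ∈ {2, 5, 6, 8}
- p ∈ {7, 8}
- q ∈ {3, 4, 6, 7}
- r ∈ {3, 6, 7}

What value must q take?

4

Among the 8 variables, 1 fits only e (and all 8 values in {1, 2, 3, 4, 5, 6, 7, 8} must be used), so e = 1.
The 7 still-open variables draw from only 7 values {2, 3, 4, 5, 6, 7, 8}, so each is used; only h can be 2, hence h = 2.
Among the 6 still-open variables, 5 fits only g (and all 6 values in {3, 4, 5, 6, 7, 8} must be used), so g = 5.
Among the 5 still-open variables, 4 fits only q (and all 5 values in {3, 4, 6, 7, 8} must be used), so q = 4.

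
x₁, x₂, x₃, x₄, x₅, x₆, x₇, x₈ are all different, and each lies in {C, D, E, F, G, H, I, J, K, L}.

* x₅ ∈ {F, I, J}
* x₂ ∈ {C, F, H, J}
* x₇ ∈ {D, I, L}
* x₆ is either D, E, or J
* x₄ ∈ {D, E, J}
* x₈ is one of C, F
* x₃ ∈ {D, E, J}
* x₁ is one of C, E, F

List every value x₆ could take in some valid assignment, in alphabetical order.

Among the 8 variables, H fits only x₂ (and all 8 values in {C, D, E, F, H, I, J, L} must be used), so x₂ = H.
The 7 still-open variables together cover exactly {C, D, E, F, I, J, L} — 7 values for 7 variables — and L appears only in x₇'s list, so x₇ = L.
Among the 6 still-open variables, I fits only x₅ (and all 6 values in {C, D, E, F, I, J} must be used), so x₅ = I.
x₃, x₄, x₆ share exactly the 3 values {D, E, J}; by pigeonhole those values go to them, so strike D, E, J from x₁.
No further eliminations apply; x₆ can still be any of D, E, J.

D, E, J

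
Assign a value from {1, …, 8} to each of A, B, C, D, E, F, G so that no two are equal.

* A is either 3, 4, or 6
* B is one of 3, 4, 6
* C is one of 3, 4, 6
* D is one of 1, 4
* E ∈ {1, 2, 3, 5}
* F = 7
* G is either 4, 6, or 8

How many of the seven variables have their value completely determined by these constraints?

3

F must be 7 (only option left).
The 3 variables A, B, C are confined to {3, 4, 6}, which locks those values in; drop them from D, E, G.
That leaves D = 1. Eliminate 1 elsewhere: E.
G's domain is down to {8}, so G = 8.
Determined: D=1, F=7, G=8. The other variables each still have more than one consistent value. That makes 3.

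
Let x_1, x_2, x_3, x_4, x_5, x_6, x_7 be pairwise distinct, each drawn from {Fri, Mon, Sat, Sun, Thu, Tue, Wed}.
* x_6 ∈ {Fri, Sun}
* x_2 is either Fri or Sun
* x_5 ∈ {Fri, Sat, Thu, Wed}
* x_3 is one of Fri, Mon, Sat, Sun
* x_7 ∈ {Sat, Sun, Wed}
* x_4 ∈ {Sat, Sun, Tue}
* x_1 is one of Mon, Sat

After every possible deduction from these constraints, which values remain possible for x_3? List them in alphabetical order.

Mon, Sat

The 7 variables draw from only 7 values {Fri, Mon, Sat, Sun, Thu, Tue, Wed}, so each is used; only x_5 can be Thu, hence x_5 = Thu.
Among the 6 still-open variables, Tue fits only x_4 (and all 6 values in {Fri, Mon, Sat, Sun, Tue, Wed} must be used), so x_4 = Tue.
The 5 still-open variables together cover exactly {Fri, Mon, Sat, Sun, Wed} — 5 values for 5 variables — and Wed appears only in x_7's list, so x_7 = Wed.
The 2 variables x_2 and x_6 are confined to {Fri, Sun}, which locks those values in; drop them from x_3.
No further eliminations apply; x_3 can still be any of Mon, Sat.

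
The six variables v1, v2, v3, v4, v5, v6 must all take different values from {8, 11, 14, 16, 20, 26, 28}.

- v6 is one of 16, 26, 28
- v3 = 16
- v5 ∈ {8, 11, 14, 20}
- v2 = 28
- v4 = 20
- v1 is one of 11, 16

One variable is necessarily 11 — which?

v2's domain is down to {28}, so v2 = 28. Strike 28 from v6.
That leaves v3 = 16. So v1, v6 can't be 16.
So 11 goes to v1.

v1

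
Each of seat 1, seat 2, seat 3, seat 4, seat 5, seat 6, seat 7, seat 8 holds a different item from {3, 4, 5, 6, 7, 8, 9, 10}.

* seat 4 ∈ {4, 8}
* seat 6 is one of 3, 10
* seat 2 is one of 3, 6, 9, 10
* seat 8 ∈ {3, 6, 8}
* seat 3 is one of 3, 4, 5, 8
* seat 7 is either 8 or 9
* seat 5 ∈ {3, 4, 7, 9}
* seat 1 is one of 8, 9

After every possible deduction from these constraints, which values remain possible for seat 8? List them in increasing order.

The 8 variables together cover exactly {3, 4, 5, 6, 7, 8, 9, 10} — 8 values for 8 variables — and 5 appears only in seat 3's list, so seat 3 = 5.
The 7 still-open variables together cover exactly {3, 4, 6, 7, 8, 9, 10} — 7 values for 7 variables — and 7 appears only in seat 5's list, so seat 5 = 7.
The 6 still-open variables draw from only 6 values {3, 4, 6, 8, 9, 10}, so each is used; only seat 4 can be 4, hence seat 4 = 4.
seat 1 and seat 7 between them cover only {8, 9} — a naked pair. Remove those values from seat 2, seat 8.
No further eliminations apply; seat 8 can still be any of 3, 6.

3, 6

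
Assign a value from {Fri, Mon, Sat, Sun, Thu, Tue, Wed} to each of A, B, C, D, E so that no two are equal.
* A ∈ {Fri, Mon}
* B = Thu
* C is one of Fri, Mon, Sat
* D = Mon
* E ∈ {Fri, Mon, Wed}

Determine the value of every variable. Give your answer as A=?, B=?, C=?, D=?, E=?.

A=Fri, B=Thu, C=Sat, D=Mon, E=Wed

B has just one choice, so B = Thu.
D's domain is down to {Mon}, so D = Mon. Remove Mon from A, C, E.
A has just one choice, so A = Fri. Remove Fri from C, E.
C's domain is down to {Sat}, so C = Sat.
E must be Wed (only option left).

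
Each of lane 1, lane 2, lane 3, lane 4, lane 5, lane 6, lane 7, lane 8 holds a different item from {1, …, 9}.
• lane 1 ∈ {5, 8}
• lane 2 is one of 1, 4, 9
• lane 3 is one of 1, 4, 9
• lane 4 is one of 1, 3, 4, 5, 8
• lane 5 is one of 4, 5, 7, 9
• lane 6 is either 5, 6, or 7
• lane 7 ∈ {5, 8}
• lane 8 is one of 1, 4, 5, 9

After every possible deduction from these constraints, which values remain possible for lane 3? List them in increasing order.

Among the 8 variables, 3 fits only lane 4 (and all 8 values in {1, 3, 4, 5, 6, 7, 8, 9} must be used), so lane 4 = 3.
Among the 7 still-open variables, 6 fits only lane 6 (and all 7 values in {1, 4, 5, 6, 7, 8, 9} must be used), so lane 6 = 6.
The 6 still-open variables together cover exactly {1, 4, 5, 7, 8, 9} — 6 values for 6 variables — and 7 appears only in lane 5's list, so lane 5 = 7.
lane 1 and lane 7 share exactly the 2 values {5, 8}; by pigeonhole those values go to them, so strike 5, 8 from lane 8.
No further eliminations apply; lane 3 can still be any of 1, 4, 9.

1, 4, 9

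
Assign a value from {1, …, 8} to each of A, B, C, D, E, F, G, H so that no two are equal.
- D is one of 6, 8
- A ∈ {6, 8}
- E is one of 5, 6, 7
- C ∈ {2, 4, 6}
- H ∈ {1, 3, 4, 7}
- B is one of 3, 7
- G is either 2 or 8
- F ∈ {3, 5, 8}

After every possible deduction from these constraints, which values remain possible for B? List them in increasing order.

3, 7

The 8 variables draw from only 8 values {1, 2, 3, 4, 5, 6, 7, 8}, so each is used; only H can be 1, hence H = 1.
Among the 7 still-open variables, 4 fits only C (and all 7 values in {2, 3, 4, 5, 6, 7, 8} must be used), so C = 4.
The 6 still-open variables together cover exactly {2, 3, 5, 6, 7, 8} — 6 values for 6 variables — and 2 appears only in G's list, so G = 2.
The 2 variables A and D are confined to {6, 8}, which locks those values in; drop them from E, F.
No further eliminations apply; B can still be any of 3, 7.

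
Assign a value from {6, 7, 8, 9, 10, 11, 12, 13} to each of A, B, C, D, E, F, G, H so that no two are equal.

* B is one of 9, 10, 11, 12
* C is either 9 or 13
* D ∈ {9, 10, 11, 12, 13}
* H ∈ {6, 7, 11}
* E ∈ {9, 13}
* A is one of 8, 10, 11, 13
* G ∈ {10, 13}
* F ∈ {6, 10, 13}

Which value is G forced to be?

Among the 8 variables, 7 fits only H (and all 8 values in {6, 7, 8, 9, 10, 11, 12, 13} must be used), so H = 7.
The 7 still-open variables draw from only 7 values {6, 8, 9, 10, 11, 12, 13}, so each is used; only F can be 6, hence F = 6.
The 6 still-open variables draw from only 6 values {8, 9, 10, 11, 12, 13}, so each is used; only A can be 8, hence A = 8.
C and E share exactly the 2 values {9, 13}; by pigeonhole those values go to them, so strike 9, 13 from B, D, G.
So G = 10.

10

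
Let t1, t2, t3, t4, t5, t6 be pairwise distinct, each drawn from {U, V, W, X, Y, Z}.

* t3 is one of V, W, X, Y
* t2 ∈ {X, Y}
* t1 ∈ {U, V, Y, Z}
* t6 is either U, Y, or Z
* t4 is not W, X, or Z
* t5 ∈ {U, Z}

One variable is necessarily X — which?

Among the 6 variables, W fits only t3 (and all 6 values in {U, V, W, X, Y, Z} must be used), so t3 = W.
The 5 still-open variables together cover exactly {U, V, X, Y, Z} — 5 values for 5 variables — and X appears only in t2's list, so t2 = X.

t2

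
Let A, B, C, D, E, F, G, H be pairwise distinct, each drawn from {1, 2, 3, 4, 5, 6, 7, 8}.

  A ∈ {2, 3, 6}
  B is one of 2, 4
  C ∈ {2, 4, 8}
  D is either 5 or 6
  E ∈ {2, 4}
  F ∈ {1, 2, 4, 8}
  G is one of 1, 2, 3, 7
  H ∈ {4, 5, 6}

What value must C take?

The 8 variables draw from only 8 values {1, 2, 3, 4, 5, 6, 7, 8}, so each is used; only G can be 7, hence G = 7.
The 7 still-open variables draw from only 7 values {1, 2, 3, 4, 5, 6, 8}, so each is used; only F can be 1, hence F = 1.
The 6 still-open variables together cover exactly {2, 3, 4, 5, 6, 8} — 6 values for 6 variables — and 3 appears only in A's list, so A = 3.
The 5 still-open variables together cover exactly {2, 4, 5, 6, 8} — 5 values for 5 variables — and 8 appears only in C's list, so C = 8.

8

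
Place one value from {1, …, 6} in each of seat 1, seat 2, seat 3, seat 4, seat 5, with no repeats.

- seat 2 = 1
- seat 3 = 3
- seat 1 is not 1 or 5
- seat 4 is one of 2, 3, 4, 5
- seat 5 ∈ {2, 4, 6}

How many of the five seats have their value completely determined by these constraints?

2

seat 2 has just one choice, so seat 2 = 1.
seat 3 has just one choice, so seat 3 = 3. Strike 3 from seat 1, seat 4.
Determined: seat 2=1, seat 3=3. The other seats each still have more than one consistent value. That makes 2.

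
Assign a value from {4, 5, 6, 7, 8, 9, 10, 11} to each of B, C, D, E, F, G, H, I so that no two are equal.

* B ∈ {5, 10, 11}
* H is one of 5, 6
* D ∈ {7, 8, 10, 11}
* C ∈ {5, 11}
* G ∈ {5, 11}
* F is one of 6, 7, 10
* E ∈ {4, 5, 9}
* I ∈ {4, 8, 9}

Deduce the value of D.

The 2 variables C and G are confined to {5, 11}, which locks those values in; drop them from B, D, E, H.
That leaves B = 10. Strike 10 from D, F.
H has just one choice, so H = 6. Eliminate 6 elsewhere: F.
F has just one choice, so F = 7. Eliminate 7 elsewhere: D.
So D = 8.

8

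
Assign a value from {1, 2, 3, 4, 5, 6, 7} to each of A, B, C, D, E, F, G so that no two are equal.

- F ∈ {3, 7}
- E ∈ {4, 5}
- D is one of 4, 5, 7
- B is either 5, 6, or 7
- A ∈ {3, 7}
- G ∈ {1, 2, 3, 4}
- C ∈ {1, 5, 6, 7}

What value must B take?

The 7 variables together cover exactly {1, 2, 3, 4, 5, 6, 7} — 7 values for 7 variables — and 2 appears only in G's list, so G = 2.
The 6 still-open variables draw from only 6 values {1, 3, 4, 5, 6, 7}, so each is used; only C can be 1, hence C = 1.
Among the 5 still-open variables, 6 fits only B (and all 5 values in {3, 4, 5, 6, 7} must be used), so B = 6.

6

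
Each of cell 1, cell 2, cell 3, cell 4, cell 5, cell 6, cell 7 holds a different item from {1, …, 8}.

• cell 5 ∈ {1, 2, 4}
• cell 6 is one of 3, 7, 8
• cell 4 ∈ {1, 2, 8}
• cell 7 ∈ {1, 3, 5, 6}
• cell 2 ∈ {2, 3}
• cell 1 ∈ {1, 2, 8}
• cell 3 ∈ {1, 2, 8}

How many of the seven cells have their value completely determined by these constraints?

The 3 variables cell 1, cell 3, cell 4 are confined to {1, 2, 8}, which locks those values in; drop them from cell 2, cell 5, cell 6, cell 7.
cell 2 must be 3 (only option left). Remove 3 from cell 6, cell 7.
That leaves cell 5 = 4.
cell 6 has just one choice, so cell 6 = 7.
Determined: cell 2=3, cell 5=4, cell 6=7. The other cells each still have more than one consistent value. That makes 3.

3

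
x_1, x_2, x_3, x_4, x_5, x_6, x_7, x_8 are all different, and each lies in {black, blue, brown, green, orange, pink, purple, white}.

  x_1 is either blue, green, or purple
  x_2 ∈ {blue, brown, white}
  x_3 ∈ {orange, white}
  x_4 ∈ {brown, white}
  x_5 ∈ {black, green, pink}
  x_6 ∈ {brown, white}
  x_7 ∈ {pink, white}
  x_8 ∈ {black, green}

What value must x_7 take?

pink

The 8 variables together cover exactly {black, blue, brown, green, orange, pink, purple, white} — 8 values for 8 variables — and orange appears only in x_3's list, so x_3 = orange.
The 7 still-open variables together cover exactly {black, blue, brown, green, pink, purple, white} — 7 values for 7 variables — and purple appears only in x_1's list, so x_1 = purple.
Among the 6 still-open variables, blue fits only x_2 (and all 6 values in {black, blue, brown, green, pink, white} must be used), so x_2 = blue.
The 2 variables x_4 and x_6 are confined to {brown, white}, which locks those values in; drop them from x_7.
So x_7 = pink.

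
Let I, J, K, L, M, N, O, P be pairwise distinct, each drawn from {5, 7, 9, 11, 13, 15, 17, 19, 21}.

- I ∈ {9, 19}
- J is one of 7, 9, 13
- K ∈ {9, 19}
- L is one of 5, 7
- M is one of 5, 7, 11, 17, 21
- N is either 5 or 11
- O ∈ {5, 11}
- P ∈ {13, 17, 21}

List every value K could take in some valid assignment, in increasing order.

9, 19

The 2 variables I and K are confined to {9, 19}, which locks those values in; drop them from J.
The 2 variables N and O are confined to {5, 11}, which locks those values in; drop them from L, M.
That leaves L = 7. Eliminate 7 elsewhere: J, M.
J must be 13 (only option left). Eliminate 13 elsewhere: P.
No further eliminations apply; K can still be any of 9, 19.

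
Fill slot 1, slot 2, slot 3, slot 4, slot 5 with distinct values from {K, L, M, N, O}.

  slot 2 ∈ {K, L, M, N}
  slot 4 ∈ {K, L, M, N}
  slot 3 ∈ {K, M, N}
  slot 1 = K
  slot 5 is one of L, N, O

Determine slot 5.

O

slot 1 has just one choice, so slot 1 = K. So slot 2, slot 3, slot 4 can't be K.
Among the 4 still-open variables, O fits only slot 5 (and all 4 values in {L, M, N, O} must be used), so slot 5 = O.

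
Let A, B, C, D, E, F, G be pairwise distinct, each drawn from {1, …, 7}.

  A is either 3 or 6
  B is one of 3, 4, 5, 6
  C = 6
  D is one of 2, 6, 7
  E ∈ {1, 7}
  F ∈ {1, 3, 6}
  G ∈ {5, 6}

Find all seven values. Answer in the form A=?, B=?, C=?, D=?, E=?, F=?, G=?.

C has just one choice, so C = 6. Remove 6 from A, B, D, F, G.
G has just one choice, so G = 5. So B can't be 5.
A must be 3 (only option left). So B, F can't be 3.
B must be 4 (only option left).
F's domain is down to {1}, so F = 1. So E can't be 1.
E must be 7 (only option left). Eliminate 7 elsewhere: D.
D's domain is down to {2}, so D = 2.

A=3, B=4, C=6, D=2, E=7, F=1, G=5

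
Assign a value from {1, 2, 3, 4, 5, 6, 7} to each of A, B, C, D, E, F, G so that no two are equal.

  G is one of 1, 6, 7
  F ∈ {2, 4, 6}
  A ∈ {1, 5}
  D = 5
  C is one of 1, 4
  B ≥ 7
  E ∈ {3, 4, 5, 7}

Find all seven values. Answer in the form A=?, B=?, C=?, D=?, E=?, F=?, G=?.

A=1, B=7, C=4, D=5, E=3, F=2, G=6

B has just one choice, so B = 7. So E, G can't be 7.
D's domain is down to {5}, so D = 5. Remove 5 from A, E.
A has just one choice, so A = 1. Strike 1 from C, G.
C has just one choice, so C = 4. So E, F can't be 4.
E's domain is down to {3}, so E = 3.
G must be 6 (only option left). Eliminate 6 elsewhere: F.
F's domain is down to {2}, so F = 2.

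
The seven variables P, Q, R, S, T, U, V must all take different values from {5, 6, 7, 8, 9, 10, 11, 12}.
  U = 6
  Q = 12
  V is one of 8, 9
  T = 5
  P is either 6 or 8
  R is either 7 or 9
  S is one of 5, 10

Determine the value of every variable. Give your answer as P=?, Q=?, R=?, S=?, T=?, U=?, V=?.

P=8, Q=12, R=7, S=10, T=5, U=6, V=9

Q's domain is down to {12}, so Q = 12.
T must be 5 (only option left). Remove 5 from S.
That leaves U = 6. Strike 6 from P.
P must be 8 (only option left). Eliminate 8 elsewhere: V.
S has just one choice, so S = 10.
V must be 9 (only option left). So R can't be 9.
That leaves R = 7.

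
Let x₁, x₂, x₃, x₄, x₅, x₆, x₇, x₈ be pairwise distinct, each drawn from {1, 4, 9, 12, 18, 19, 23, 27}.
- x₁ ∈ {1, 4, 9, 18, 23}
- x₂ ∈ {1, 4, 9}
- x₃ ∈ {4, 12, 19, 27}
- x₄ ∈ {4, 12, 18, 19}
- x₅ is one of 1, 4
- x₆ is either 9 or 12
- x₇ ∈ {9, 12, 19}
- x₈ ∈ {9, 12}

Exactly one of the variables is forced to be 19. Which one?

x₇

The 8 variables together cover exactly {1, 4, 9, 12, 18, 19, 23, 27} — 8 values for 8 variables — and 23 appears only in x₁'s list, so x₁ = 23.
The 7 still-open variables draw from only 7 values {1, 4, 9, 12, 18, 19, 27}, so each is used; only x₄ can be 18, hence x₄ = 18.
Among the 6 still-open variables, 27 fits only x₃ (and all 6 values in {1, 4, 9, 12, 19, 27} must be used), so x₃ = 27.
Among the 5 still-open variables, 19 fits only x₇ (and all 5 values in {1, 4, 9, 12, 19} must be used), so x₇ = 19.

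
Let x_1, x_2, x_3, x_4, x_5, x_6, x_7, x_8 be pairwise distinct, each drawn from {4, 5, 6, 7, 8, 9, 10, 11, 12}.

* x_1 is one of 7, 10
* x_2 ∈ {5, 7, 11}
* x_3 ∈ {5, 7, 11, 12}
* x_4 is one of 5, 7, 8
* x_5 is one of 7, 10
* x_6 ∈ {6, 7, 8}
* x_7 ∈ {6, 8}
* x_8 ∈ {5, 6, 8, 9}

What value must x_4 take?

Among the 8 variables, 9 fits only x_8 (and all 8 values in {5, 6, 7, 8, 9, 10, 11, 12} must be used), so x_8 = 9.
The 7 still-open variables together cover exactly {5, 6, 7, 8, 10, 11, 12} — 7 values for 7 variables — and 12 appears only in x_3's list, so x_3 = 12.
Among the 6 still-open variables, 11 fits only x_2 (and all 6 values in {5, 6, 7, 8, 10, 11} must be used), so x_2 = 11.
Among the 5 still-open variables, 5 fits only x_4 (and all 5 values in {5, 6, 7, 8, 10} must be used), so x_4 = 5.

5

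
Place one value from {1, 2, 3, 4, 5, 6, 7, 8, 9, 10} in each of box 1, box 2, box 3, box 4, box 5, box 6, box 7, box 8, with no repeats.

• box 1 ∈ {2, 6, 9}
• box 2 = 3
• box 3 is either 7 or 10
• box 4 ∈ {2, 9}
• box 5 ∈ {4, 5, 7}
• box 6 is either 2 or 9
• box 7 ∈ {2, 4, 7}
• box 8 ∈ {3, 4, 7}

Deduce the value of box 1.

6

box 2 must be 3 (only option left). So box 8 can't be 3.
The 7 still-open variables together cover exactly {2, 4, 5, 6, 7, 9, 10} — 7 values for 7 variables — and 5 appears only in box 5's list, so box 5 = 5.
The 6 still-open variables draw from only 6 values {2, 4, 6, 7, 9, 10}, so each is used; only box 1 can be 6, hence box 1 = 6.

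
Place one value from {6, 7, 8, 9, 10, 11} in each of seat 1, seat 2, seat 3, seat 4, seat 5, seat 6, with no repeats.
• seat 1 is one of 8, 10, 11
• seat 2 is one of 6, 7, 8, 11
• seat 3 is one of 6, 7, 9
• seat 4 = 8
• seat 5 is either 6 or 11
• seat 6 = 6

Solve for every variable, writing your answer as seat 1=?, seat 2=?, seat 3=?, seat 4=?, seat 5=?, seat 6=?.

seat 1=10, seat 2=7, seat 3=9, seat 4=8, seat 5=11, seat 6=6

seat 4 has just one choice, so seat 4 = 8. Eliminate 8 elsewhere: seat 1, seat 2.
seat 6's domain is down to {6}, so seat 6 = 6. Eliminate 6 elsewhere: seat 2, seat 3, seat 5.
seat 5 must be 11 (only option left). Strike 11 from seat 1, seat 2.
seat 1 must be 10 (only option left).
seat 2's domain is down to {7}, so seat 2 = 7. Remove 7 from seat 3.
seat 3 has just one choice, so seat 3 = 9.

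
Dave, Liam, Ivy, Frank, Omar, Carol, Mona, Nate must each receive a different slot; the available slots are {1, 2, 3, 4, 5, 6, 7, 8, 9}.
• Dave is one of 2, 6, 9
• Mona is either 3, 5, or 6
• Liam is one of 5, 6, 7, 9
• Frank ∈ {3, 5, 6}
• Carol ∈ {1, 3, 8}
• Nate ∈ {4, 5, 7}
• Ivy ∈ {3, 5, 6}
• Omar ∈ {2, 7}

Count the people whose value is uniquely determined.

Ivy, Frank, Mona between them cover only {3, 5, 6} — a naked triple. Remove those values from Dave, Liam, Carol, Nate.
Dave, Liam, Omar between them cover only {2, 7, 9} — a naked triple. Remove those values from Nate.
That leaves Nate = 4.
Determined: Nate=4. The other people each still have more than one consistent value. That makes 1.

1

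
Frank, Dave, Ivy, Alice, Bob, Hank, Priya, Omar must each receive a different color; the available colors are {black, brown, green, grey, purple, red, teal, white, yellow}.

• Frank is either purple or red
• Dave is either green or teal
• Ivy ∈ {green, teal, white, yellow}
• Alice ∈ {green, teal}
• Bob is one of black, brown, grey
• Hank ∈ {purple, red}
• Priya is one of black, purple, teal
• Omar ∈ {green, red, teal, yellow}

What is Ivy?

white

Frank and Hank share exactly the 2 values {purple, red}; by pigeonhole those values go to them, so strike purple, red from Priya, Omar.
The 2 variables Dave and Alice are confined to {green, teal}, which locks those values in; drop them from Ivy, Priya, Omar.
Priya has just one choice, so Priya = black. So Bob can't be black.
Omar must be yellow (only option left). So Ivy can't be yellow.
So Ivy = white.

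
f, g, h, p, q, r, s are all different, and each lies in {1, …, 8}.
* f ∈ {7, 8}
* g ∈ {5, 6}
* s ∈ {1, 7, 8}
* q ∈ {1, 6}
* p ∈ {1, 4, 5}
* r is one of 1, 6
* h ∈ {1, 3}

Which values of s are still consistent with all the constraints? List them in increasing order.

7, 8

The 7 variables together cover exactly {1, 3, 4, 5, 6, 7, 8} — 7 values for 7 variables — and 3 appears only in h's list, so h = 3.
The 6 still-open variables together cover exactly {1, 4, 5, 6, 7, 8} — 6 values for 6 variables — and 4 appears only in p's list, so p = 4.
Among the 5 still-open variables, 5 fits only g (and all 5 values in {1, 5, 6, 7, 8} must be used), so g = 5.
q and r between them cover only {1, 6} — a naked pair. Remove those values from s.
No further eliminations apply; s can still be any of 7, 8.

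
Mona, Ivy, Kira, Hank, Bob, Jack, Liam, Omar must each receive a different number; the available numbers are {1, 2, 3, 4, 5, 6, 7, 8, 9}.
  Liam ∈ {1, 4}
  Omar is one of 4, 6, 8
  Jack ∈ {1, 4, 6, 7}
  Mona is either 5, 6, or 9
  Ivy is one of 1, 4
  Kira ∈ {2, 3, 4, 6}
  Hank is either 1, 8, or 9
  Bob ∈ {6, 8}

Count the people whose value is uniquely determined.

Ivy and Liam share exactly the 2 values {1, 4}; by pigeonhole those values go to them, so strike 1, 4 from Kira, Hank, Jack, Omar.
Bob and Omar between them cover only {6, 8} — a naked pair. Remove those values from Mona, Kira, Hank, Jack.
Hank's domain is down to {9}, so Hank = 9. Eliminate 9 elsewhere: Mona.
Jack's domain is down to {7}, so Jack = 7.
Mona must be 5 (only option left).
Determined: Mona=5, Hank=9, Jack=7. The other people each still have more than one consistent value. That makes 3.

3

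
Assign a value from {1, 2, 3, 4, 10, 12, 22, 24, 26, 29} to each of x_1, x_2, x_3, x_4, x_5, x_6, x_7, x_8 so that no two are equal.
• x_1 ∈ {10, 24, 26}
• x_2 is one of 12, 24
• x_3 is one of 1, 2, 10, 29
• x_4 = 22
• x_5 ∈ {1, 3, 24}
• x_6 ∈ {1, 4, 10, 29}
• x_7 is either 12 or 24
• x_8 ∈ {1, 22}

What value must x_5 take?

x_4's domain is down to {22}, so x_4 = 22. So x_8 can't be 22.
That leaves x_8 = 1. So x_3, x_5, x_6 can't be 1.
x_2 and x_7 between them cover only {12, 24} — a naked pair. Remove those values from x_1, x_5.
So x_5 = 3.

3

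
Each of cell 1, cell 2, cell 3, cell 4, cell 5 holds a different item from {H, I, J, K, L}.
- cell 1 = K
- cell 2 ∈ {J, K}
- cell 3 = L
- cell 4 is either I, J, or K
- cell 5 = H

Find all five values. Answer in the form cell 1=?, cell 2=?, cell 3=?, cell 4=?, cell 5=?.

cell 1=K, cell 2=J, cell 3=L, cell 4=I, cell 5=H

cell 1 has just one choice, so cell 1 = K. Remove K from cell 2, cell 4.
cell 2 must be J (only option left). Eliminate J elsewhere: cell 4.
cell 3 has just one choice, so cell 3 = L.
cell 4 has just one choice, so cell 4 = I.
cell 5's domain is down to {H}, so cell 5 = H.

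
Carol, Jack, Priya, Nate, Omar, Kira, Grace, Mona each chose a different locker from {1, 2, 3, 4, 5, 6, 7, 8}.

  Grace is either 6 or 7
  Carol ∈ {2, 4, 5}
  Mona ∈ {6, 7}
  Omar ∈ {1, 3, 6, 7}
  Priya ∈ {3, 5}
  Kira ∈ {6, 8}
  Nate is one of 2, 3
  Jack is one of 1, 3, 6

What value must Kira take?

8

The 8 variables draw from only 8 values {1, 2, 3, 4, 5, 6, 7, 8}, so each is used; only Carol can be 4, hence Carol = 4.
Among the 7 still-open variables, 2 fits only Nate (and all 7 values in {1, 2, 3, 5, 6, 7, 8} must be used), so Nate = 2.
The 6 still-open variables together cover exactly {1, 3, 5, 6, 7, 8} — 6 values for 6 variables — and 5 appears only in Priya's list, so Priya = 5.
The 5 still-open variables together cover exactly {1, 3, 6, 7, 8} — 5 values for 5 variables — and 8 appears only in Kira's list, so Kira = 8.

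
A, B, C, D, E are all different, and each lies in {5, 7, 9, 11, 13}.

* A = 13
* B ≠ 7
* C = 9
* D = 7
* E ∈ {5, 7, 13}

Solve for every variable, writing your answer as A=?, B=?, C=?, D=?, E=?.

A=13, B=11, C=9, D=7, E=5

A must be 13 (only option left). Strike 13 from B, E.
C has just one choice, so C = 9. Remove 9 from B.
That leaves D = 7. Remove 7 from E.
E has just one choice, so E = 5. Remove 5 from B.
That leaves B = 11.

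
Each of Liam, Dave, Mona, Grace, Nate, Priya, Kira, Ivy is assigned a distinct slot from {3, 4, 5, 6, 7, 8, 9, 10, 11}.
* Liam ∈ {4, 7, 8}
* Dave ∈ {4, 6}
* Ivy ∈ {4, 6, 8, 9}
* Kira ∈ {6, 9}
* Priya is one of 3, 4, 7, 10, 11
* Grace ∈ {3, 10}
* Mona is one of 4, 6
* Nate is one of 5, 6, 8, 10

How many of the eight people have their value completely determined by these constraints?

Dave and Mona share exactly the 2 values {4, 6}; by pigeonhole those values go to them, so strike 4, 6 from Liam, Nate, Priya, Kira, Ivy.
That leaves Kira = 9. Strike 9 from Ivy.
Ivy must be 8 (only option left). Remove 8 from Liam, Nate.
Liam must be 7 (only option left). Strike 7 from Priya.
Determined: Liam=7, Kira=9, Ivy=8. The other people each still have more than one consistent value. That makes 3.

3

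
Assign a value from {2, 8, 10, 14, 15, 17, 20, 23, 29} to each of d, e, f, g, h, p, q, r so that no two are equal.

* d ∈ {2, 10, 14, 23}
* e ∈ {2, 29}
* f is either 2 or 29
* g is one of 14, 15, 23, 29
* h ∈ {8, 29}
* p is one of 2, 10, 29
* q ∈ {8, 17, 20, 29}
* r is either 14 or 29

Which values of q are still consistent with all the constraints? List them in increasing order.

The 2 variables e and f are confined to {2, 29}, which locks those values in; drop them from d, g, h, p, q, r.
h must be 8 (only option left). Remove 8 from q.
p's domain is down to {10}, so p = 10. So d can't be 10.
That leaves r = 14. Remove 14 from d, g.
That leaves d = 23. Remove 23 from g.
g's domain is down to {15}, so g = 15.
No further eliminations apply; q can still be any of 17, 20.

17, 20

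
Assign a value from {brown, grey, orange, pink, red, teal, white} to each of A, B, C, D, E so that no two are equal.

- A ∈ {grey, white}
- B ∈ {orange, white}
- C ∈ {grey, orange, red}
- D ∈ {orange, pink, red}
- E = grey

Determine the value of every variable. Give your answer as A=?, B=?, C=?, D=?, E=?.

A=white, B=orange, C=red, D=pink, E=grey

E has just one choice, so E = grey. Eliminate grey elsewhere: A, C.
A has just one choice, so A = white. So B can't be white.
B must be orange (only option left). Eliminate orange elsewhere: C, D.
That leaves C = red. Eliminate red elsewhere: D.
D must be pink (only option left).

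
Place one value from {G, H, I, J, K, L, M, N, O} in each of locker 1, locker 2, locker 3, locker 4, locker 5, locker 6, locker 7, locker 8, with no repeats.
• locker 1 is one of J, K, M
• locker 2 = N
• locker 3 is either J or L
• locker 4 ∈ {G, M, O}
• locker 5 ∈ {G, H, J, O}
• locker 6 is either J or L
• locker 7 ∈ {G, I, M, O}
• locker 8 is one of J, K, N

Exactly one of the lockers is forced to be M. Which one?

locker 1

locker 2's domain is down to {N}, so locker 2 = N. So locker 8 can't be N.
locker 3 and locker 6 share exactly the 2 values {J, L}; by pigeonhole those values go to them, so strike J, L from locker 1, locker 5, locker 8.
locker 8 must be K (only option left). So locker 1 can't be K.
So M goes to locker 1.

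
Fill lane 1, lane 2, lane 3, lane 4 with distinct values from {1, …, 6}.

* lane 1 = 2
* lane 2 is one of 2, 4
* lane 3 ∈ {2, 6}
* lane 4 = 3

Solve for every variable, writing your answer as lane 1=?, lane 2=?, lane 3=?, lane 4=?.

lane 1's domain is down to {2}, so lane 1 = 2. Eliminate 2 elsewhere: lane 2, lane 3.
lane 2's domain is down to {4}, so lane 2 = 4.
That leaves lane 3 = 6.
lane 4's domain is down to {3}, so lane 4 = 3.

lane 1=2, lane 2=4, lane 3=6, lane 4=3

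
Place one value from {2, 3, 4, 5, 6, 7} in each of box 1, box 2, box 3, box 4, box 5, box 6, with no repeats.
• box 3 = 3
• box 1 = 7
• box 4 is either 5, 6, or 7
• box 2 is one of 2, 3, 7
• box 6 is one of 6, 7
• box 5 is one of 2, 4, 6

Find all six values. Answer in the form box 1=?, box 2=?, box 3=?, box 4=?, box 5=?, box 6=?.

box 1=7, box 2=2, box 3=3, box 4=5, box 5=4, box 6=6

box 1 has just one choice, so box 1 = 7. Strike 7 from box 2, box 4, box 6.
box 3 has just one choice, so box 3 = 3. Eliminate 3 elsewhere: box 2.
box 6 must be 6 (only option left). So box 4, box 5 can't be 6.
box 2's domain is down to {2}, so box 2 = 2. Eliminate 2 elsewhere: box 5.
That leaves box 4 = 5.
That leaves box 5 = 4.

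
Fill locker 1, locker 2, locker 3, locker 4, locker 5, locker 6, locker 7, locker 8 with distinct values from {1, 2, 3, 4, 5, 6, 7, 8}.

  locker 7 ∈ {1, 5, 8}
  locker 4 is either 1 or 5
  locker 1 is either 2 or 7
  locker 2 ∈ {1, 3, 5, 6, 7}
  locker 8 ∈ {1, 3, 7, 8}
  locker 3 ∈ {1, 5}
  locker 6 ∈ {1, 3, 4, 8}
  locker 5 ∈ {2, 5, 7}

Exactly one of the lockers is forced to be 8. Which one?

Among the 8 variables, 4 fits only locker 6 (and all 8 values in {1, 2, 3, 4, 5, 6, 7, 8} must be used), so locker 6 = 4.
The 7 still-open variables together cover exactly {1, 2, 3, 5, 6, 7, 8} — 7 values for 7 variables — and 6 appears only in locker 2's list, so locker 2 = 6.
The 6 still-open variables draw from only 6 values {1, 2, 3, 5, 7, 8}, so each is used; only locker 8 can be 3, hence locker 8 = 3.
Among the 5 still-open variables, 8 fits only locker 7 (and all 5 values in {1, 2, 5, 7, 8} must be used), so locker 7 = 8.

locker 7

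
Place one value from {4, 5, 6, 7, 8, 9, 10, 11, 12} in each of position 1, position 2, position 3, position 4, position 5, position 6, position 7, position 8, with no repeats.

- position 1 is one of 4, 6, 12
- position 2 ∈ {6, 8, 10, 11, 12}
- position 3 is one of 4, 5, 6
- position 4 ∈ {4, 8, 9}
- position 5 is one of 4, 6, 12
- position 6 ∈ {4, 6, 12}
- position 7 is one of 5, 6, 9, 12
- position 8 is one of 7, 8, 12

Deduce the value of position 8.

7

position 1, position 5, position 6 share exactly the 3 values {4, 6, 12}; by pigeonhole those values go to them, so strike 4, 6, 12 from position 2, position 3, position 4, position 7, position 8.
position 3's domain is down to {5}, so position 3 = 5. So position 7 can't be 5.
position 7's domain is down to {9}, so position 7 = 9. Strike 9 from position 4.
position 4 has just one choice, so position 4 = 8. Remove 8 from position 2, position 8.
So position 8 = 7.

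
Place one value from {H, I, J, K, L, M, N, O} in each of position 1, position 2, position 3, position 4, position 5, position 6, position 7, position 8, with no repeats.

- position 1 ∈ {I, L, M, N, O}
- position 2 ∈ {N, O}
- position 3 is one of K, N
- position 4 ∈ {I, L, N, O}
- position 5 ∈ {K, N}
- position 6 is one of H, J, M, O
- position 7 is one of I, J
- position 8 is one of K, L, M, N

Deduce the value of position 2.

O

The 8 variables draw from only 8 values {H, I, J, K, L, M, N, O}, so each is used; only position 6 can be H, hence position 6 = H.
The 7 still-open variables draw from only 7 values {I, J, K, L, M, N, O}, so each is used; only position 7 can be J, hence position 7 = J.
The 2 variables position 3 and position 5 are confined to {K, N}, which locks those values in; drop them from position 1, position 2, position 4, position 8.
So position 2 = O.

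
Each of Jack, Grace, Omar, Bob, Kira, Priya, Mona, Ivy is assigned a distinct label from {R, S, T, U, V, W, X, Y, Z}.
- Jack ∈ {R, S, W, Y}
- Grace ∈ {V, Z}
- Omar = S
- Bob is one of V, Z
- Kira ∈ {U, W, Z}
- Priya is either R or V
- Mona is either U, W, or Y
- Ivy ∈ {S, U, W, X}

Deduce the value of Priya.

R

Omar's domain is down to {S}, so Omar = S. Remove S from Jack, Ivy.
Among the 7 still-open variables, X fits only Ivy (and all 7 values in {R, U, V, W, X, Y, Z} must be used), so Ivy = X.
Grace and Bob share exactly the 2 values {V, Z}; by pigeonhole those values go to them, so strike V, Z from Kira, Priya.
So Priya = R.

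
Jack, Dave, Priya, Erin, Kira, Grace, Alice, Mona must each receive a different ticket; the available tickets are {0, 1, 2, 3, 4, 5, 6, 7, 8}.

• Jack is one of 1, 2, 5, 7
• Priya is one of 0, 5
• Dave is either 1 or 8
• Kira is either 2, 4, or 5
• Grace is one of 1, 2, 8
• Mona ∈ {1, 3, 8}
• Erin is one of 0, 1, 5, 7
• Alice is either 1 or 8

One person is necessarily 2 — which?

The 8 variables together cover exactly {0, 1, 2, 3, 4, 5, 7, 8} — 8 values for 8 variables — and 3 appears only in Mona's list, so Mona = 3.
Among the 7 still-open variables, 4 fits only Kira (and all 7 values in {0, 1, 2, 4, 5, 7, 8} must be used), so Kira = 4.
Dave and Alice between them cover only {1, 8} — a naked pair. Remove those values from Jack, Erin, Grace.
So 2 goes to Grace.

Grace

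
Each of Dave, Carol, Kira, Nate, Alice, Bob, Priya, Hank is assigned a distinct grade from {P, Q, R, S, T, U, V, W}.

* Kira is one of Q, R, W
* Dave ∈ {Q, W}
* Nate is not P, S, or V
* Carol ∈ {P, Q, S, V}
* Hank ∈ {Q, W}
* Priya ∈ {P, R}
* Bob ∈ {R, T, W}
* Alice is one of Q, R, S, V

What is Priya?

The 8 variables draw from only 8 values {P, Q, R, S, T, U, V, W}, so each is used; only Nate can be U, hence Nate = U.
The 7 still-open variables together cover exactly {P, Q, R, S, T, V, W} — 7 values for 7 variables — and T appears only in Bob's list, so Bob = T.
Dave and Hank share exactly the 2 values {Q, W}; by pigeonhole those values go to them, so strike Q, W from Carol, Kira, Alice.
Kira must be R (only option left). Strike R from Alice, Priya.
So Priya = P.

P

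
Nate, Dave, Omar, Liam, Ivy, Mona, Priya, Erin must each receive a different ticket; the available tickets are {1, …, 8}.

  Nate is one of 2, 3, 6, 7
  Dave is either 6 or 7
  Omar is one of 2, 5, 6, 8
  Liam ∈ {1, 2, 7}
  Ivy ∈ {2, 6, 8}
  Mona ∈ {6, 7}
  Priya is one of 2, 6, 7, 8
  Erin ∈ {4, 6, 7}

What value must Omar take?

5

Among the 8 variables, 1 fits only Liam (and all 8 values in {1, 2, 3, 4, 5, 6, 7, 8} must be used), so Liam = 1.
The 7 still-open variables draw from only 7 values {2, 3, 4, 5, 6, 7, 8}, so each is used; only Nate can be 3, hence Nate = 3.
The 6 still-open variables together cover exactly {2, 4, 5, 6, 7, 8} — 6 values for 6 variables — and 4 appears only in Erin's list, so Erin = 4.
The 5 still-open variables together cover exactly {2, 5, 6, 7, 8} — 5 values for 5 variables — and 5 appears only in Omar's list, so Omar = 5.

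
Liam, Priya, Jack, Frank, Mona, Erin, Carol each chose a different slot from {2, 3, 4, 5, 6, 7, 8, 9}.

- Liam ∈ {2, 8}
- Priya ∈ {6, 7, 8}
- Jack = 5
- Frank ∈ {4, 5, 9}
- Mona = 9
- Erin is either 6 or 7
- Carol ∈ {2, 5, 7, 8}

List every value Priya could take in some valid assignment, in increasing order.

Jack has just one choice, so Jack = 5. Eliminate 5 elsewhere: Frank, Carol.
Mona's domain is down to {9}, so Mona = 9. Eliminate 9 elsewhere: Frank.
Frank must be 4 (only option left).
No further eliminations apply; Priya can still be any of 6, 7, 8.

6, 7, 8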